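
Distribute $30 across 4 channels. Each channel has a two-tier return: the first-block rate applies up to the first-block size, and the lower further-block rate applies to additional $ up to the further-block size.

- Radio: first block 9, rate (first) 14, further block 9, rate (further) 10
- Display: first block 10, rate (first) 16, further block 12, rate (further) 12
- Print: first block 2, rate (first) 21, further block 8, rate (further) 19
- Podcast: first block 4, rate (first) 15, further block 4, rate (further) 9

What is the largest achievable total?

498

Rank every tier by rate: Print/tier1 21 > Print/tier2 19 > Display/tier1 16 > Podcast/tier1 15 > Radio/tier1 14 > Display/tier2 12 > Radio/tier2 10 > Podcast/tier2 9.
Fill Print tier1 block (2 at 21) ; 28 left.
Fill Print tier2 block (8 at 19) ; 20 left.
Display tier1 at 16: fill all 10 ; 10 left.
Podcast/tier1 (15): +4 ; 6 left.
6 remain; put them into Radio tier1 at 14.
Total = 21×2 + 19×8 + 16×10 + 15×4 + 14×6 = 498.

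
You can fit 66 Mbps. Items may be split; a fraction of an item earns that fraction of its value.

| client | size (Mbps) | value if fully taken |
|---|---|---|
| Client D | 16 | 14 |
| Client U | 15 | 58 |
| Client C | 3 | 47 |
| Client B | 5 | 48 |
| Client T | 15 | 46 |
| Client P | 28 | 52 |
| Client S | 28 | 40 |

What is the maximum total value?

Best value per unit of size first: Client C 47/3≈15.7, Client B 48/5≈9.6, Client U 58/15≈3.87, Client T 46/15≈3.07, Client P 52/28≈1.86, Client S 40/28≈1.43, Client D 14/16≈0.875.
All 3 Mbps of Client C fit (value 47) ; 63 remain.
Take all of Client B (5 Mbps, value 48) ; 58 Mbps left.
Take all of Client U (15 Mbps, value 58) ; 43 Mbps left.
All 15 Mbps of Client T fit (value 46) ; 28 remain.
Take all of Client P (28 Mbps, value 52) ; 0 Mbps left.
Total value = 251.

251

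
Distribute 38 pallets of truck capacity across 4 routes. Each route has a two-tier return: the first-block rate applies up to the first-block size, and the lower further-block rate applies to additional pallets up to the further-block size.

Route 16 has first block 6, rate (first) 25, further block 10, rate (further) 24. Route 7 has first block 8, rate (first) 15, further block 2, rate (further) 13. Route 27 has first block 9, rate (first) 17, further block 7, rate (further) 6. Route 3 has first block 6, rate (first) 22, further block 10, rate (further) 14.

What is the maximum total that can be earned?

Order all 8 blocks by rate: Route 16/T1 25 > Route 16/T2 24 > Route 3/T1 22 > Route 27/T1 17 > Route 7/T1 15 > Route 3/T2 14 > Route 7/T2 13 > Route 27/T2 6.
Route 16/T1 (25): +6 ; 32 left.
Fill Route 16 T2 block (10 at 24) ; 22 left.
Route 3 T1 at 22: fill all 6 ; 16 left.
Fill Route 27 T1 block (9 at 17) ; 7 left.
7 remain; put them into Route 7 T1 at 15.
Total = 25×6 + 24×10 + 22×6 + 17×9 + 15×7 = 780.

780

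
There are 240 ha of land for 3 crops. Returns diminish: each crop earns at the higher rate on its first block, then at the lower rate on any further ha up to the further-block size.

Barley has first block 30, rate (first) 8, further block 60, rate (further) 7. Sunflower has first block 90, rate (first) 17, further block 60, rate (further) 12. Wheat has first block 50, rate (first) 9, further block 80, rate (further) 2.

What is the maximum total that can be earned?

Order all 6 blocks by rate: Sunflower/first 17 > Sunflower/second 12 > Wheat/first 9 > Barley/first 8 > Barley/second 7 > Wheat/second 2.
Fill Sunflower first block (90 at 17) — 150 left.
Fill Sunflower second block (60 at 12) — 90 left.
Wheat first at 9: fill all 50 — 40 left.
Barley/first (8): +30 — 10 left.
Barley/second: +10 of 60 at 7; pool empty.
Total = 17×90 + 12×60 + 9×50 + 8×30 + 7×10 = 3010.

3010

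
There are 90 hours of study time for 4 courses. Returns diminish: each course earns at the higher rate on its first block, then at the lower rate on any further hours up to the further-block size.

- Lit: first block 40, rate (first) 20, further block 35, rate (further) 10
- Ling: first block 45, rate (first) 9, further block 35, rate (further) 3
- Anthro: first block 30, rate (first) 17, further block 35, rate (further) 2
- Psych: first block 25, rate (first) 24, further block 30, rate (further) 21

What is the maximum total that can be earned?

Order all 8 blocks by rate: Psych/T1 24 > Psych/T2 21 > Lit/T1 20 > Anthro/T1 17 > Lit/T2 10 > Ling/T1 9 > Ling/T2 3 > Anthro/T2 2.
Fill Psych T1 block (25 at 24) → 65 left.
Psych T2 at 21: fill all 30 → 35 left.
35 remain; put them into Lit T1 at 20.
Total = 24×25 + 21×30 + 20×35 = 1930.

1930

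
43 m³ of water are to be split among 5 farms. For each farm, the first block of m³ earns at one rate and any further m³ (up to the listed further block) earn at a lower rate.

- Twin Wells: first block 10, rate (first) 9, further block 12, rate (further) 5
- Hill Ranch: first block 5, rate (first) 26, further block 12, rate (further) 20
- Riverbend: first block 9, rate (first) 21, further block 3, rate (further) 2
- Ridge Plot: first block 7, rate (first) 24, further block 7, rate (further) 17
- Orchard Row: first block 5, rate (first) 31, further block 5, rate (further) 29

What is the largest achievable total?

Order all 10 blocks by rate: Orchard Row/tier1 31 > Orchard Row/tier2 29 > Hill Ranch/tier1 26 > Ridge Plot/tier1 24 > Riverbend/tier1 21 > Hill Ranch/tier2 20 > Ridge Plot/tier2 17 > Twin Wells/tier1 9 > Twin Wells/tier2 5 > Riverbend/tier2 2.
Fill Orchard Row tier1 block (5 at 31) — 38 left.
Fill Orchard Row tier2 block (5 at 29) — 33 left.
Fill Hill Ranch tier1 block (5 at 26) — 28 left.
Ridge Plot tier1 at 24: fill all 7 — 21 left.
Fill Riverbend tier1 block (9 at 21) — 12 left.
Fill Hill Ranch tier2 block (12 at 20) — 0 left.
Total = 31×5 + 29×5 + 26×5 + 24×7 + 21×9 + 20×12 = 1027.

1027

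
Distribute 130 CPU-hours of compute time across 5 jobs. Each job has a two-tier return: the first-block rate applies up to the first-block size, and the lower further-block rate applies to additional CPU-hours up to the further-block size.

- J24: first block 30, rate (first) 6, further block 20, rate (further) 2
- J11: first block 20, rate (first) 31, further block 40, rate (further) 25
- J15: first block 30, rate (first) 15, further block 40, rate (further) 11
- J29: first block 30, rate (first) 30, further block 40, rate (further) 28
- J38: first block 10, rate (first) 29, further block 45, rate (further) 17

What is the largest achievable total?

Order all 10 blocks by rate: J11/T1 31 > J29/T1 30 > J38/T1 29 > J29/T2 28 > J11/T2 25 > J38/T2 17 > J15/T1 15 > J15/T2 11 > J24/T1 6 > J24/T2 2.
J11 T1 at 31: fill all 20 — 110 left.
J29/T1 (30): +30 — 80 left.
J38 T1 at 29: fill all 10 — 70 left.
J29 T2 at 28: fill all 40 — 30 left.
30 remain; put them into J11 T2 at 25.
Total = 31×20 + 30×30 + 29×10 + 28×40 + 25×30 = 3680.

3680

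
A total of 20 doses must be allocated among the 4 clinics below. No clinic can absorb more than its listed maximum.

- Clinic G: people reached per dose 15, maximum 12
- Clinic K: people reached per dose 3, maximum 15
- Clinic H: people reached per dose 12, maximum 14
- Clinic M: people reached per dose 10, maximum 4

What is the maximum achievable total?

276

Order the clinics by people reached per dose: Clinic G 15 > Clinic H 12 > Clinic M 10 > Clinic K 3.
Clinic G takes 12 to reach its cap of 12 ; 8 left.
Only 8 left; Clinic H takes them to reach 8.
Total = 15×12 + 12×8 = 276.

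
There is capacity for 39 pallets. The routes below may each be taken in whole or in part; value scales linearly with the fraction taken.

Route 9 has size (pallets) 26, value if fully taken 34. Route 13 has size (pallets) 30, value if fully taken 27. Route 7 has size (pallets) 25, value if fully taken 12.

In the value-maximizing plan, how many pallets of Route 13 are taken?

13

Sort by value density: Route 9 34/26≈1.31, Route 13 27/30≈0.9, Route 7 12/25≈0.48.
All 26 pallets of Route 9 fit (value 34) ; 13 remain.
Only 13 pallets remain; take 13/30 of Route 13 for value 27×13/30 = 11.7.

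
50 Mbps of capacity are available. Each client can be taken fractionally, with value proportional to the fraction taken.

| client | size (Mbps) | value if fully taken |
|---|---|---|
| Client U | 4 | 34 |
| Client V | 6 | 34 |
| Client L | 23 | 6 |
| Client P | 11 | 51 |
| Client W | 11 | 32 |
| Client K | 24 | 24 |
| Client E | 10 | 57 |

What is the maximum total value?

Best value per unit of size first: Client U 34/4≈8.5, Client E 57/10≈5.7, Client V 34/6≈5.67, Client P 51/11≈4.64, Client W 32/11≈2.91, Client K 24/24≈1, Client L 6/23≈0.261.
Take all of Client U (4 Mbps, value 34) — 46 Mbps left.
Client E: take in full, 10 Mbps for value 57 — 36 left.
Take all of Client V (6 Mbps, value 34) — 30 Mbps left.
Client P: take in full, 11 Mbps for value 51 — 19 left.
Client W: take in full, 11 Mbps for value 32 — 8 left.
Only 8 Mbps remain; take 8/24 of Client K for value 24×8/24 = 8.
Total value = 216.

216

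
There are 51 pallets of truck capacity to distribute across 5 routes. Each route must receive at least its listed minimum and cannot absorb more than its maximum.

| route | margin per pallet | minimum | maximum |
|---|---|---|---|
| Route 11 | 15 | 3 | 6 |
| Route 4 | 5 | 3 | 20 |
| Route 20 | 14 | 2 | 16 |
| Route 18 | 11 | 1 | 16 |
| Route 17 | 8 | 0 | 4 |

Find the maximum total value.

Meeting every minimum uses 3+3+2+1+0 = 9 pallets, leaving 42.
Rank by margin per pallet: Route 11 15 > Route 20 14 > Route 18 11 > Route 17 8 > Route 4 5.
Route 11: +3 to 6 (cap) — 39 left.
Route 20: +14 to 16 (cap) — 25 left.
Route 18 takes 15 more to reach its cap of 16 — 10 left.
Give Route 17 4 more to hit its cap of 4 — 6 left.
Route 4: +6 (room for 17) → 9. Pool exhausted.
Total = 15×6 + 5×9 + 14×16 + 11×16 + 8×4 = 567.

567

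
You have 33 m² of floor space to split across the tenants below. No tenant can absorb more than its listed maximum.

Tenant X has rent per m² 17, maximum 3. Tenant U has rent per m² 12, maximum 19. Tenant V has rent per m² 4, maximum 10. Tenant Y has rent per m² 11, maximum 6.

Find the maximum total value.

365

Highest rent per m² first: Tenant X 17 > Tenant U 12 > Tenant Y 11 > Tenant V 4.
Give Tenant X 3 to hit its cap of 3 ; 30 left.
Tenant U: +19 to 19 (cap) ; 11 left.
Tenant Y takes 6 to reach its cap of 6 ; 5 left.
Only 5 left; Tenant V takes them to reach 5.
Total = 17×3 + 12×19 + 4×5 + 11×6 = 365.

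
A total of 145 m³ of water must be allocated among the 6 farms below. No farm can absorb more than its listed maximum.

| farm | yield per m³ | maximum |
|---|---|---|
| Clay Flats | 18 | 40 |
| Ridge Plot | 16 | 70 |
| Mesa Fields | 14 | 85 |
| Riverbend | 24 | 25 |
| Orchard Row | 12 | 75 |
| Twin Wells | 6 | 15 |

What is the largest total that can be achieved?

2580

Rank by yield per m³: Riverbend 24 > Clay Flats 18 > Ridge Plot 16 > Mesa Fields 14 > Orchard Row 12 > Twin Wells 6.
Give Riverbend 25 to hit its cap of 25 → 120 left.
Clay Flats: +40 to 40 (cap) → 80 left.
Ridge Plot takes 70 to reach its cap of 70 → 10 left.
Mesa Fields has room for 85 but only 10 remain, so it gets 10.
Total = 18×40 + 16×70 + 14×10 + 24×25 = 2580.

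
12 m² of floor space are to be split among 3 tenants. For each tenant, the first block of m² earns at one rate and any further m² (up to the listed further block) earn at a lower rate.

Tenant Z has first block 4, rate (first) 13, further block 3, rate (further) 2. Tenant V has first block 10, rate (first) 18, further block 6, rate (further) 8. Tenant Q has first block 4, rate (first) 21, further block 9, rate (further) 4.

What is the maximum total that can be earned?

Rank every tier by rate: Tenant Q/tier1 21 > Tenant V/tier1 18 > Tenant Z/tier1 13 > Tenant V/tier2 8 > Tenant Q/tier2 4 > Tenant Z/tier2 2.
Tenant Q tier1 at 21: fill all 4 — 8 left.
Tenant V tier1 at 18: only 8 left, fill 8.
Total = 21×4 + 18×8 = 228.

228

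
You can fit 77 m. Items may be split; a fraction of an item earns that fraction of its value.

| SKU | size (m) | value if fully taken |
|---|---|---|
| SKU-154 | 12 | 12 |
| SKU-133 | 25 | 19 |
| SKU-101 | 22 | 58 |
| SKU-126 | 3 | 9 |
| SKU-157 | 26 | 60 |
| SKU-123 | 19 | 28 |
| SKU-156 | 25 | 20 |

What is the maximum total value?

Rank by value-to-size ratio: SKU-126 9/3≈3, SKU-101 58/22≈2.64, SKU-157 60/26≈2.31, SKU-123 28/19≈1.47, SKU-154 12/12≈1, SKU-156 20/25≈0.8, SKU-133 19/25≈0.76.
SKU-126: take in full, 3 m for value 9 — 74 left.
All 22 m of SKU-101 fit (value 58) — 52 remain.
Take all of SKU-157 (26 m, value 60) — 26 m left.
Take all of SKU-123 (19 m, value 28) — 7 m left.
7 m left: a 7/12 share of SKU-154 gives 12×7/12 = 7.
Total value = 162.

162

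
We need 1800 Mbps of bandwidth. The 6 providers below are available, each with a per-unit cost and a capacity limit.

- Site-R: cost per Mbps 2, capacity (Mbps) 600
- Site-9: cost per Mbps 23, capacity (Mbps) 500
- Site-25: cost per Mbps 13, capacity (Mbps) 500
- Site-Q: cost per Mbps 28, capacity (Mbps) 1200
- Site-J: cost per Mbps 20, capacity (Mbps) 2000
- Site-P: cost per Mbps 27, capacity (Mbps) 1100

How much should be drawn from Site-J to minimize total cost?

700

Fill from the cheapest provider first.
Take 600 from Site-R at 2 → need 1200 more.
Site-25 at 13: take all 500 Mbps → 700 still needed.
Site-J at 20: take 700 of its 2000 → requirement met.
Site-9, Site-P, Site-Q: unused.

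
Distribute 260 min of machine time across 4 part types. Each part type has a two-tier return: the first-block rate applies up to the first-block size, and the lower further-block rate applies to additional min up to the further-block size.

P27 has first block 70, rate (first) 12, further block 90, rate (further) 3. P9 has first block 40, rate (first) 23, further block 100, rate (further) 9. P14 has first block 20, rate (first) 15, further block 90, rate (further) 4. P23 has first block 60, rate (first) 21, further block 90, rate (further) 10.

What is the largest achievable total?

Order all 8 blocks by rate: P9/first 23 > P23/first 21 > P14/first 15 > P27/first 12 > P23/second 10 > P9/second 9 > P14/second 4 > P27/second 3.
P9 first at 23: fill all 40 → 220 left.
P23/first (21): +60 → 160 left.
P14/first (15): +20 → 140 left.
Fill P27 first block (70 at 12) → 70 left.
P23 second at 10: only 70 left, fill 70.
Total = 23×40 + 21×60 + 15×20 + 12×70 + 10×70 = 4020.

4020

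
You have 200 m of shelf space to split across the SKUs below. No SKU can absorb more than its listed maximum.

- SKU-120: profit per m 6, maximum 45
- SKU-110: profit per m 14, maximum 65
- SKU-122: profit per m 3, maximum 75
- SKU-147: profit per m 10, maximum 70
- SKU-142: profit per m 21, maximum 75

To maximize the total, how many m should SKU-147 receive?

Order the SKUs by profit per m: SKU-142 21 > SKU-110 14 > SKU-147 10 > SKU-120 6 > SKU-122 3.
SKU-142: +75 to 75 (cap) ; 125 left.
Give SKU-110 65 to hit its cap of 65 ; 60 left.
Only 60 left; SKU-147 takes them to reach 60.

60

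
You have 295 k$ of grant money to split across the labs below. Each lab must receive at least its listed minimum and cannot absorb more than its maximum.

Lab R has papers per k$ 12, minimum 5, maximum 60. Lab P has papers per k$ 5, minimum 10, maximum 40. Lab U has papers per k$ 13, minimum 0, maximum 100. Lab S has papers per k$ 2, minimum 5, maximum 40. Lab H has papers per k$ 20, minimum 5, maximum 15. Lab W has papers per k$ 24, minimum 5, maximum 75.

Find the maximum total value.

Meeting every minimum uses 5+10+0+5+5+5 = 30 k$, leaving 265.
Highest papers per k$ first: Lab W 24 > Lab H 20 > Lab U 13 > Lab R 12 > Lab P 5 > Lab S 2.
Lab W takes 70 more to reach its cap of 75 — 195 left.
Lab H takes 10 more to reach its cap of 15 — 185 left.
Lab U takes 100 more to reach its cap of 100 — 85 left.
Lab R takes 55 more to reach its cap of 60 — 30 left.
Lab P: +30 to 40 (cap) — 0 left.
Total = 12×60 + 5×40 + 13×100 + 2×5 + 20×15 + 24×75 = 4330.

4330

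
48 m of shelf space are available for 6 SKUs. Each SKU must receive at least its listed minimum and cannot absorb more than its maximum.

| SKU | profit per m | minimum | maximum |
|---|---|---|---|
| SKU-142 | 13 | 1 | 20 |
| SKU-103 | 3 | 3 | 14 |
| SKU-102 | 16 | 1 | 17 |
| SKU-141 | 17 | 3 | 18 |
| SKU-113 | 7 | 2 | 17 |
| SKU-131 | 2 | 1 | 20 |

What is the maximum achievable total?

694

Meeting every minimum uses 1+3+1+3+2+1 = 11 m, leaving 37.
Rank by profit per m: SKU-141 17 > SKU-102 16 > SKU-142 13 > SKU-113 7 > SKU-103 3 > SKU-131 2.
SKU-141: +15 to 18 (cap) ; 22 left.
SKU-102 takes 16 more to reach its cap of 17 ; 6 left.
SKU-142 has room for 19 more but only 6 remain, so it gets 7.
Total = 13×7 + 3×3 + 16×17 + 17×18 + 7×2 + 2×1 = 694.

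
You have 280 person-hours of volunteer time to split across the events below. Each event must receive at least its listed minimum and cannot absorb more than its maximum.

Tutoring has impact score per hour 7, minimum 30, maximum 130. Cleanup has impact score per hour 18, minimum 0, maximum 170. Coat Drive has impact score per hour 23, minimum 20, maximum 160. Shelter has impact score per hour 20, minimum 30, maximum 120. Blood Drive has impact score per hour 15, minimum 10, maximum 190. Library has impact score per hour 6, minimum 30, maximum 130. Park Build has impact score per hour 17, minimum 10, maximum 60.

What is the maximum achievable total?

Meeting every minimum uses 30+0+20+30+10+30+10 = 130 person-hours, leaving 150.
Rank by impact score per hour: Coat Drive 23 > Shelter 20 > Cleanup 18 > Park Build 17 > Blood Drive 15 > Tutoring 7 > Library 6.
Coat Drive: +140 to 160 (cap) — 10 left.
Shelter has room for 90 more but only 10 remain, so it gets 40.
Total = 7×30 + 23×160 + 20×40 + 15×10 + 6×30 + 17×10 = 5190.

5190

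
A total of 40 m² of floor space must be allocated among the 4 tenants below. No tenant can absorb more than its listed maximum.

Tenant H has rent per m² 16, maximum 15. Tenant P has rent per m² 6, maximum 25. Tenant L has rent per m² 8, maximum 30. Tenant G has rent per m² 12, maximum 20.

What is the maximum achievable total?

Order the tenants by rent per m²: Tenant H 16 > Tenant G 12 > Tenant L 8 > Tenant P 6.
Give Tenant H 15 to hit its cap of 15 → 25 left.
Tenant G takes 20 to reach its cap of 20 → 5 left.
Only 5 left; Tenant L takes them to reach 5.
Total = 16×15 + 8×5 + 12×20 = 520.

520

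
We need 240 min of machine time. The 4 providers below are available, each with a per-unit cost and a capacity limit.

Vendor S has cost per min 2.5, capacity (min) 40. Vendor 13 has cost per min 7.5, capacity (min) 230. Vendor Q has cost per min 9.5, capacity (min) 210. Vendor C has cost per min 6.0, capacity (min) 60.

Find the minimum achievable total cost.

1510

Use providers in increasing cost order.
Vendor S at 2.5: take all 40 min → 200 still needed.
Vendor C (6.0): use full 60 → 140 min to go.
Take 140 from Vendor 13 at 7.5 to finish.
Vendor Q: unused.
Cost = 40×2.5 + 60×6.0 + 140×7.5 = 1510.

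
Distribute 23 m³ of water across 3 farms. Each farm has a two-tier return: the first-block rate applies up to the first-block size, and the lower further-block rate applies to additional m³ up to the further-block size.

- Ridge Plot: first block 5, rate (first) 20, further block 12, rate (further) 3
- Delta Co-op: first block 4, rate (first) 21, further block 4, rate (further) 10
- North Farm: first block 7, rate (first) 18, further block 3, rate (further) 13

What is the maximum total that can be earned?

Treat each block as its own option and order by rate: Delta Co-op/tier1 21 > Ridge Plot/tier1 20 > North Farm/tier1 18 > North Farm/tier2 13 > Delta Co-op/tier2 10 > Ridge Plot/tier2 3.
Delta Co-op/tier1 (21): +4 → 19 left.
Fill Ridge Plot tier1 block (5 at 20) → 14 left.
Fill North Farm tier1 block (7 at 18) → 7 left.
North Farm tier2 at 13: fill all 3 → 4 left.
Delta Co-op/tier2 (10): +4 → 0 left.
Total = 21×4 + 20×5 + 18×7 + 13×3 + 10×4 = 389.

389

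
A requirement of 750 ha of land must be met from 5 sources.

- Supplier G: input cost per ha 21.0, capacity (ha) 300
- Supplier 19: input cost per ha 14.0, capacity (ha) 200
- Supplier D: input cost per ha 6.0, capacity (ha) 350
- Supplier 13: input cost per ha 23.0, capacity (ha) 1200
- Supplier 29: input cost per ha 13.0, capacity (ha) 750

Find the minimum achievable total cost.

7300

Fill from the cheapest source first.
Take 350 from Supplier D at 6.0 — need 400 more.
Supplier 29 at 13.0: take 400 of its 750 — requirement met.
Supplier 19, Supplier G, Supplier 13: unused.
Cost = 350×6.0 + 400×13.0 = 7300.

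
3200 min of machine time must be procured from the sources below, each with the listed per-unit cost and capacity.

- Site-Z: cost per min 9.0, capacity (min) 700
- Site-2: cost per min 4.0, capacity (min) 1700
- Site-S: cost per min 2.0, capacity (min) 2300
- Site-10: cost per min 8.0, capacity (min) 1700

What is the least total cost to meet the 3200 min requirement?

8200

Fill from the cheapest source first.
Site-S (2.0): use full 2300 ; 900 min to go.
Take 900 from Site-2 at 4.0 to finish.
Site-10, Site-Z: unused.
Cost = 2300×2.0 + 900×4.0 = 8200.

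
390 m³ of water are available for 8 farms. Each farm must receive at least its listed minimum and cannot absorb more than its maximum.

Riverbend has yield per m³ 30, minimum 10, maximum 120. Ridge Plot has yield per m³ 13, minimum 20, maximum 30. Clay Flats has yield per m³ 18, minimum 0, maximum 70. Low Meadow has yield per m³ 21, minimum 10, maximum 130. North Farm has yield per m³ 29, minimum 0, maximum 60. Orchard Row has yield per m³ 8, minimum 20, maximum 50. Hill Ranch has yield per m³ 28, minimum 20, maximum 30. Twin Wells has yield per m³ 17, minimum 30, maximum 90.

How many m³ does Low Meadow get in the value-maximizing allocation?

Meeting every minimum uses 10+20+0+10+0+20+20+30 = 110 m³, leaving 280.
Highest yield per m³ first: Riverbend 30 > North Farm 29 > Hill Ranch 28 > Low Meadow 21 > Clay Flats 18 > Twin Wells 17 > Ridge Plot 13 > Orchard Row 8.
Riverbend: +110 to 120 (cap) — 170 left.
North Farm: +60 to 60 (cap) — 110 left.
Hill Ranch takes 10 more to reach its cap of 30 — 100 left.
Only 100 left; Low Meadow takes them to reach 110.

110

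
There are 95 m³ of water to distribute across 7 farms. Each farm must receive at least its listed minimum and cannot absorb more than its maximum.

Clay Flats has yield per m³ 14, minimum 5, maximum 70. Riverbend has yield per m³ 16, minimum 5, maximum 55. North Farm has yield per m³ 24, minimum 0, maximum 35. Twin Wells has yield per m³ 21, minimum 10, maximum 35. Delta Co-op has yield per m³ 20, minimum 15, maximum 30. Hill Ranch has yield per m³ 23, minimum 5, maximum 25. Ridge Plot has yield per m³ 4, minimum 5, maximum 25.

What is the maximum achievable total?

1980

Meeting every minimum uses 5+5+0+10+15+5+5 = 45 m³, leaving 50.
Highest yield per m³ first: North Farm 24 > Hill Ranch 23 > Twin Wells 21 > Delta Co-op 20 > Riverbend 16 > Clay Flats 14 > Ridge Plot 4.
North Farm takes 35 more to reach its cap of 35 — 15 left.
Hill Ranch has room for 20 more but only 15 remain, so it gets 20.
Total = 14×5 + 16×5 + 24×35 + 21×10 + 20×15 + 23×20 + 4×5 = 1980.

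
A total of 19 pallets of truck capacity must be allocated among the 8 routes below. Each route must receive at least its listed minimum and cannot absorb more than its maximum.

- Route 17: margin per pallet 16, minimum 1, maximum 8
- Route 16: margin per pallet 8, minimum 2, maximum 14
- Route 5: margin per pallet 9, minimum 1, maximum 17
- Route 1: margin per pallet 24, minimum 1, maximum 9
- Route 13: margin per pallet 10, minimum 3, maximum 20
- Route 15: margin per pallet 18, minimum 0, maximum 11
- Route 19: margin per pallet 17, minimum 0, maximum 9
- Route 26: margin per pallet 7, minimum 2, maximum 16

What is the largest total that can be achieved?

Meeting every minimum uses 1+2+1+1+3+0+0+2 = 10 pallets, leaving 9.
Rank by margin per pallet: Route 1 24 > Route 15 18 > Route 19 17 > Route 17 16 > Route 13 10 > Route 5 9 > Route 16 8 > Route 26 7.
Give Route 1 8 more to hit its cap of 9 ; 1 left.
Only 1 left; Route 15 takes them to reach 1.
Total = 16×1 + 8×2 + 9×1 + 24×9 + 10×3 + 18×1 + 7×2 = 319.

319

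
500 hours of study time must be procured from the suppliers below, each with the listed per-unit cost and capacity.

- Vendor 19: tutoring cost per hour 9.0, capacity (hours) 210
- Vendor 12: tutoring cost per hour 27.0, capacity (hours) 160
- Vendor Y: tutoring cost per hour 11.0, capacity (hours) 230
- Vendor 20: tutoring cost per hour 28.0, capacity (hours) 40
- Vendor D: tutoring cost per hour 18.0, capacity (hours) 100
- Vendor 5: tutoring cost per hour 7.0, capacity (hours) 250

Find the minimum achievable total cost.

Fill from the cheapest supplier first.
Vendor 5 at 7.0: take all 250 hours ; 250 still needed.
Vendor 19 (9.0): use full 210 ; 40 hours to go.
Take 40 from Vendor Y at 11.0 to finish.
Vendor D, Vendor 12, Vendor 20: unused.
Cost = 250×7.0 + 210×9.0 + 40×11.0 = 4080.

4080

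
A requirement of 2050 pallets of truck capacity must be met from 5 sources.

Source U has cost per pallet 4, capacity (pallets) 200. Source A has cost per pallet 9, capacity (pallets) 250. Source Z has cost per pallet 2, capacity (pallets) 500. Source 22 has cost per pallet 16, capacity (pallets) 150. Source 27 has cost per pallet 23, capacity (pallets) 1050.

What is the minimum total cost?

28300

Fill from the cheapest source first.
Source Z at 2: take all 500 pallets ; 1550 still needed.
Source U at 4: take all 200 pallets ; 1350 still needed.
Source A at 9: take all 250 pallets ; 1100 still needed.
Source 22 (16): use full 150 ; 950 pallets to go.
Source 27 (23): take the remaining 950 ; done.
Cost = 500×2 + 200×4 + 250×9 + 150×16 + 950×23 = 28300.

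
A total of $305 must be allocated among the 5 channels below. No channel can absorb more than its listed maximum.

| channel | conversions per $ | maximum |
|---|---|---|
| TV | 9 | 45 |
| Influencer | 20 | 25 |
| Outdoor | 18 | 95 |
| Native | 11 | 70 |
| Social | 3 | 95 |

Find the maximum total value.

Order the channels by conversions per $: Influencer 20 > Outdoor 18 > Native 11 > TV 9 > Social 3.
Give Influencer 25 to hit its cap of 25 → 280 left.
Outdoor: +95 to 95 (cap) → 185 left.
Native takes 70 to reach its cap of 70 → 115 left.
TV takes 45 to reach its cap of 45 → 70 left.
Social has room for 95 but only 70 remain, so it gets 70.
Total = 9×45 + 20×25 + 18×95 + 11×70 + 3×70 = 3595.

3595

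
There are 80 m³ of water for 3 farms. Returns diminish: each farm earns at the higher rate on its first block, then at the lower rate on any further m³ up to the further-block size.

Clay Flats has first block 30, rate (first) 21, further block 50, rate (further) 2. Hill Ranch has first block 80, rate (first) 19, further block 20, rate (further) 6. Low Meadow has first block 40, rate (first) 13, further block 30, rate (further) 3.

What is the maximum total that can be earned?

Order all 6 blocks by rate: Clay Flats/first 21 > Hill Ranch/first 19 > Low Meadow/first 13 > Hill Ranch/second 6 > Low Meadow/second 3 > Clay Flats/second 2.
Clay Flats/first (21): +30 → 50 left.
Hill Ranch first at 19: only 50 left, fill 50.
Total = 21×30 + 19×50 = 1580.

1580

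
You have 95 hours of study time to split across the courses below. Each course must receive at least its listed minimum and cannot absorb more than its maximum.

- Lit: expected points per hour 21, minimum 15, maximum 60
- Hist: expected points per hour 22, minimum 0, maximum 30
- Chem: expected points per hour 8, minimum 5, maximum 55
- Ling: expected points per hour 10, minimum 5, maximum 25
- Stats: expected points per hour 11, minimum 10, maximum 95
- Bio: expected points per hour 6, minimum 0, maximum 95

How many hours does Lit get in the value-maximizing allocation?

Meeting every minimum uses 15+0+5+5+10+0 = 35 hours, leaving 60.
Order the courses by expected points per hour: Hist 22 > Lit 21 > Stats 11 > Ling 10 > Chem 8 > Bio 6.
Give Hist 30 more to hit its cap of 30 → 30 left.
Only 30 left; Lit takes them to reach 45.

45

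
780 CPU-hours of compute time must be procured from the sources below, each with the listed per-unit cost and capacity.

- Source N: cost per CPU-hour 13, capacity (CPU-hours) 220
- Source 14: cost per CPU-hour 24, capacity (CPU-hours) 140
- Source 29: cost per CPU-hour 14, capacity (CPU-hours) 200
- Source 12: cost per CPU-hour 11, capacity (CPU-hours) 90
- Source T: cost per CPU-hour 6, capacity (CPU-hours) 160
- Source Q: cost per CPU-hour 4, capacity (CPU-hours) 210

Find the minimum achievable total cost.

Fill from the cheapest source first.
Source Q at 4: take all 210 CPU-hours ; 570 still needed.
Source T (6): use full 160 ; 410 CPU-hours to go.
Take 90 from Source 12 at 11 ; need 320 more.
Take 220 from Source N at 13 ; need 100 more.
Take 100 from Source 29 at 14 to finish.
Source 14: unused.
Cost = 210×4 + 160×6 + 90×11 + 220×13 + 100×14 = 7050.

7050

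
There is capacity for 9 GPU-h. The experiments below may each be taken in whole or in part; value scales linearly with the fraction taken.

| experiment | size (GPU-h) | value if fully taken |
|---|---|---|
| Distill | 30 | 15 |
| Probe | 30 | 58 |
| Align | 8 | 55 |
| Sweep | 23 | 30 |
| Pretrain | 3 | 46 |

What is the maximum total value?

Sort by value density: Pretrain 46/3≈15.3, Align 55/8≈6.88, Probe 58/30≈1.93, Sweep 30/23≈1.3, Distill 15/30≈0.5.
All 3 GPU-h of Pretrain fit (value 46) ; 6 remain.
Fill the last 6 GPU-h with part of Align: 6/8 of it earns 41.25.
Total value = 87.25.

87.25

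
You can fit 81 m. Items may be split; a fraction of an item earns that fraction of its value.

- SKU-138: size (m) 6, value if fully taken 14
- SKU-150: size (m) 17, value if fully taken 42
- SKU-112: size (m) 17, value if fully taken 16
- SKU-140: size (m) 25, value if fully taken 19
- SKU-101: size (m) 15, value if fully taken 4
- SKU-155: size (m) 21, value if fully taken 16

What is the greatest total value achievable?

103.2

Best value per unit of size first: SKU-150 42/17≈2.47, SKU-138 14/6≈2.33, SKU-112 16/17≈0.941, SKU-155 16/21≈0.762, SKU-140 19/25≈0.76, SKU-101 4/15≈0.267.
Take all of SKU-150 (17 m, value 42) → 64 m left.
All 6 m of SKU-138 fit (value 14) → 58 remain.
All 17 m of SKU-112 fit (value 16) → 41 remain.
All 21 m of SKU-155 fit (value 16) → 20 remain.
Only 20 m remain; take 20/25 of SKU-140 for value 19×20/25 = 15.2.
Total value = 103.2.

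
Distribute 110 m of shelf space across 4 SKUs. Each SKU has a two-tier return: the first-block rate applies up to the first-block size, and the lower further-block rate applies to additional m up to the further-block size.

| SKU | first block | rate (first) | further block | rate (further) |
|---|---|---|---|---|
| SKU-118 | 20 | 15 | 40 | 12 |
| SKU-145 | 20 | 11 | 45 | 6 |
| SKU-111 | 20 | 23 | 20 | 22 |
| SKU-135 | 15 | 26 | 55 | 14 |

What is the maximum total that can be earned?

Rank every tier by rate: SKU-135/first 26 > SKU-111/first 23 > SKU-111/second 22 > SKU-118/first 15 > SKU-135/second 14 > SKU-118/second 12 > SKU-145/first 11 > SKU-145/second 6.
Fill SKU-135 first block (15 at 26) — 95 left.
SKU-111 first at 23: fill all 20 — 75 left.
SKU-111/second (22): +20 — 55 left.
SKU-118/first (15): +20 — 35 left.
SKU-135/second: +35 of 55 at 14; pool empty.
Total = 26×15 + 23×20 + 22×20 + 15×20 + 14×35 = 2080.

2080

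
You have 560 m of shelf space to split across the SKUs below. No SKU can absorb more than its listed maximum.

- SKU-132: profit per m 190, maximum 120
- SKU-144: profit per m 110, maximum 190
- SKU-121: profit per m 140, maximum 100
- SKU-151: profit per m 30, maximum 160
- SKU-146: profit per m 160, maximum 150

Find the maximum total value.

81700

Order the SKUs by profit per m: SKU-132 190 > SKU-146 160 > SKU-121 140 > SKU-144 110 > SKU-151 30.
Give SKU-132 120 to hit its cap of 120 ; 440 left.
Give SKU-146 150 to hit its cap of 150 ; 290 left.
SKU-121 takes 100 to reach its cap of 100 ; 190 left.
SKU-144 takes 190 to reach its cap of 190 ; 0 left.
Total = 190×120 + 110×190 + 140×100 + 160×150 = 81700.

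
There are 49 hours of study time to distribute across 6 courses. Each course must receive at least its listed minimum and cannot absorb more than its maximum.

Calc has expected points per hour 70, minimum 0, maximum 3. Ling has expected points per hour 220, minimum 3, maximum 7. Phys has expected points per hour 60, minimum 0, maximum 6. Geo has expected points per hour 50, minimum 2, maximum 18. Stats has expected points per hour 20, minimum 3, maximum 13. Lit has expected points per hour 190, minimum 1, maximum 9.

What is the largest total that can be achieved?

4840

Meeting every minimum uses 0+3+0+2+3+1 = 9 hours, leaving 40.
Order the courses by expected points per hour: Ling 220 > Lit 190 > Calc 70 > Phys 60 > Geo 50 > Stats 20.
Give Ling 4 more to hit its cap of 7 — 36 left.
Give Lit 8 more to hit its cap of 9 — 28 left.
Calc takes 3 more to reach its cap of 3 — 25 left.
Give Phys 6 more to hit its cap of 6 — 19 left.
Geo takes 16 more to reach its cap of 18 — 3 left.
Stats: +3 (room for 10) → 6. Pool exhausted.
Total = 70×3 + 220×7 + 60×6 + 50×18 + 20×6 + 190×9 = 4840.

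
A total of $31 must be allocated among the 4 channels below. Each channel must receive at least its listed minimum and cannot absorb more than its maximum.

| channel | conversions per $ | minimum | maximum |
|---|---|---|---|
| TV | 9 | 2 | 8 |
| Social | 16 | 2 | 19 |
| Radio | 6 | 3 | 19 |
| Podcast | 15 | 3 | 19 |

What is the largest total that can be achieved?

Meeting every minimum uses 2+2+3+3 = 10 $, leaving 21.
Rank by conversions per $: Social 16 > Podcast 15 > TV 9 > Radio 6.
Social takes 17 more to reach its cap of 19 — 4 left.
Only 4 left; Podcast takes them to reach 7.
Total = 9×2 + 16×19 + 6×3 + 15×7 = 445.

445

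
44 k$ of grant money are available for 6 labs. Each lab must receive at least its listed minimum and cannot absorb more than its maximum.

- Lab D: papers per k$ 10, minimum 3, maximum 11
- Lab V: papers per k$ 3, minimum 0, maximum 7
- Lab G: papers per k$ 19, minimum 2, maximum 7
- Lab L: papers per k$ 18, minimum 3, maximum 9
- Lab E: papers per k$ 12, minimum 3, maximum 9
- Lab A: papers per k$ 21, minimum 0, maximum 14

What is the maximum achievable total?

747

Meeting every minimum uses 3+0+2+3+3+0 = 11 k$, leaving 33.
Order the labs by papers per k$: Lab A 21 > Lab G 19 > Lab L 18 > Lab E 12 > Lab D 10 > Lab V 3.
Lab A takes 14 more to reach its cap of 14 — 19 left.
Give Lab G 5 more to hit its cap of 7 — 14 left.
Lab L: +6 to 9 (cap) — 8 left.
Lab E: +6 to 9 (cap) — 2 left.
Lab D: +2 (room for 8) → 5. Pool exhausted.
Total = 10×5 + 19×7 + 18×9 + 12×9 + 21×14 = 747.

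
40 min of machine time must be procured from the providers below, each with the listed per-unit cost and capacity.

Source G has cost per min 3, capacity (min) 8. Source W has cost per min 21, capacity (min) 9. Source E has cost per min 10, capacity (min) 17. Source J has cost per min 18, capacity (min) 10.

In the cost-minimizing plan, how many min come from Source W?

5

Fill from the cheapest provider first.
Source G at 3: take all 8 min → 32 still needed.
Take 17 from Source E at 10 → need 15 more.
Take 10 from Source J at 18 → need 5 more.
Source W (21): take the remaining 5 → done.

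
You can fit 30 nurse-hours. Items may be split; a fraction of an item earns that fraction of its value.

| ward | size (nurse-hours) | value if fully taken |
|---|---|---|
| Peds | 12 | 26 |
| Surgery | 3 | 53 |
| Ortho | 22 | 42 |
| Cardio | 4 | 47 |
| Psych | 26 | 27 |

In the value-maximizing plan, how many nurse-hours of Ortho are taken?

11

Sort by value density: Surgery 53/3≈17.7, Cardio 47/4≈11.8, Peds 26/12≈2.17, Ortho 42/22≈1.91, Psych 27/26≈1.04.
Surgery: take in full, 3 nurse-hours for value 53 → 27 left.
Take all of Cardio (4 nurse-hours, value 47) → 23 nurse-hours left.
Take all of Peds (12 nurse-hours, value 26) → 11 nurse-hours left.
Only 11 nurse-hours remain; take 11/22 of Ortho for value 42×11/22 = 21.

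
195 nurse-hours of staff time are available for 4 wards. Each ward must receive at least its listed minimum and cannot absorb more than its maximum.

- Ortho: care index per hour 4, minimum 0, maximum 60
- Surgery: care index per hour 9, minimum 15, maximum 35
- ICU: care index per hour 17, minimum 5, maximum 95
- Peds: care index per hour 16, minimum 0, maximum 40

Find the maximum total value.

Meeting every minimum uses 0+15+5+0 = 20 nurse-hours, leaving 175.
Rank by care index per hour: ICU 17 > Peds 16 > Surgery 9 > Ortho 4.
ICU: +90 to 95 (cap) — 85 left.
Give Peds 40 more to hit its cap of 40 — 45 left.
Surgery takes 20 more to reach its cap of 35 — 25 left.
Only 25 left; Ortho takes them to reach 25.
Total = 4×25 + 9×35 + 17×95 + 16×40 = 2670.

2670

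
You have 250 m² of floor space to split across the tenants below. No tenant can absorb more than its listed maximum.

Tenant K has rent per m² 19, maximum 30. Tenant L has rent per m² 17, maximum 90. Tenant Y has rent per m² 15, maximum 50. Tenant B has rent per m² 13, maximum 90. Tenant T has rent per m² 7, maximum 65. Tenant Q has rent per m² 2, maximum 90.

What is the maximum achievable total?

3890

Highest rent per m² first: Tenant K 19 > Tenant L 17 > Tenant Y 15 > Tenant B 13 > Tenant T 7 > Tenant Q 2.
Tenant K takes 30 to reach its cap of 30 — 220 left.
Give Tenant L 90 to hit its cap of 90 — 130 left.
Tenant Y takes 50 to reach its cap of 50 — 80 left.
Tenant B: +80 (room for 90) → 80. Pool exhausted.
Total = 19×30 + 17×90 + 15×50 + 13×80 = 3890.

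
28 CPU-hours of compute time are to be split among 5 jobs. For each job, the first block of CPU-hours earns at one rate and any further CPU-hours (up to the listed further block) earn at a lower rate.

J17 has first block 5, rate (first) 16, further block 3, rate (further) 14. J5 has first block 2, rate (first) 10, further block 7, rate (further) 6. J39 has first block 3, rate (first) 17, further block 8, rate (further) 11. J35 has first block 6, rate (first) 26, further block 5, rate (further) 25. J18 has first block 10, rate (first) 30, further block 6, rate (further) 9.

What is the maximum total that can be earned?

Treat each block as its own option and order by rate: J18/first 30 > J35/first 26 > J35/second 25 > J39/first 17 > J17/first 16 > J17/second 14 > J39/second 11 > J5/first 10 > J18/second 9 > J5/second 6.
J18/first (30): +10 ; 18 left.
J35/first (26): +6 ; 12 left.
J35 second at 25: fill all 5 ; 7 left.
J39/first (17): +3 ; 4 left.
J17/first: +4 of 5 at 16; pool empty.
Total = 30×10 + 26×6 + 25×5 + 17×3 + 16×4 = 696.

696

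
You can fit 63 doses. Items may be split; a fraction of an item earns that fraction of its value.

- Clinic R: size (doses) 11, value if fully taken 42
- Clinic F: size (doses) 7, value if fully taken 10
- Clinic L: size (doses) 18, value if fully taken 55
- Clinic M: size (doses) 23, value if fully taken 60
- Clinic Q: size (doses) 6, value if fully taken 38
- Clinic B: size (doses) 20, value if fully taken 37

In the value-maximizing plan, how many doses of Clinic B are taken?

5

Best value per unit of size first: Clinic Q 38/6≈6.33, Clinic R 42/11≈3.82, Clinic L 55/18≈3.06, Clinic M 60/23≈2.61, Clinic B 37/20≈1.85, Clinic F 10/7≈1.43.
Take all of Clinic Q (6 doses, value 38) → 57 doses left.
Take all of Clinic R (11 doses, value 42) → 46 doses left.
All 18 doses of Clinic L fit (value 55) → 28 remain.
Take all of Clinic M (23 doses, value 60) → 5 doses left.
Fill the last 5 doses with part of Clinic B: 5/20 of it earns 9.25.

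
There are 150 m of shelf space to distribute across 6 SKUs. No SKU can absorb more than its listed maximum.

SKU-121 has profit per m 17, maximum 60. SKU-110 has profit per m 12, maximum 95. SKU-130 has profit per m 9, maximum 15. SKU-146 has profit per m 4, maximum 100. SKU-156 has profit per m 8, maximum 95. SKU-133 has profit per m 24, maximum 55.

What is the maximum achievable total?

Order the SKUs by profit per m: SKU-133 24 > SKU-121 17 > SKU-110 12 > SKU-130 9 > SKU-156 8 > SKU-146 4.
SKU-133 takes 55 to reach its cap of 55 — 95 left.
SKU-121 takes 60 to reach its cap of 60 — 35 left.
Only 35 left; SKU-110 takes them to reach 35.
Total = 17×60 + 12×35 + 24×55 = 2760.

2760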